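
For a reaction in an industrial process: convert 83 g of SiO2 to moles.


M(SiO2) = 60.09 g/mol
n = mass/M = 83/60.09 = 1.3813 mol

1.3813 mol


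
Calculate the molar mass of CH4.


M(CH4) = 1×12.01 + 4×1.008
= 12.01 + 4.03
= 16.04 g/mol

16.04 g/mol


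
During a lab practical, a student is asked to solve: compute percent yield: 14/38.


% yield = actual/theoretical × 100
= 14/38 × 100
= 36.84%

36.84%


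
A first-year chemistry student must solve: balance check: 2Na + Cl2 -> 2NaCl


Equation: 2Na + Cl2 -> 2NaCl
Check atoms: Cl: 2=2, Na: 2=2
Balanced

Yes, balanced


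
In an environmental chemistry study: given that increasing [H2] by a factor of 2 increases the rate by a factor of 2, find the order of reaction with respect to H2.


rate ∝ [H2]^n
2^n = 2 → n = 1
Order in H2: 1

1


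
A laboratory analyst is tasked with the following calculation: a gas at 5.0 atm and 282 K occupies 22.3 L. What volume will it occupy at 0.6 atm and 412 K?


P1V1/T1 = P2V2/T2
V2 = P1V1T2/(T1P2)
= 5.0×22.3×412/(282×0.6)
= 271.501 L

271.501 L


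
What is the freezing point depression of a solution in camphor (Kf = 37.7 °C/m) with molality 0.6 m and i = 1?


ΔTf = Kf × m × i
= 37.7 × 0.6 × 1
= 22.62 °C

22.62 °C


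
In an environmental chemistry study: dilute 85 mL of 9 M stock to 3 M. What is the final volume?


C1V1 = C2V2
9 × 85 = 3 × V2
V2 = 765/3 = 255.0 mL

255.0 mL


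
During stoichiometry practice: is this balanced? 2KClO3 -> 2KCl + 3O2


Equation: 2KClO3 -> 2KCl + 3O2
Check atoms: Cl: 2=2, K: 2=2, O: 6=6
Balanced

Yes, balanced


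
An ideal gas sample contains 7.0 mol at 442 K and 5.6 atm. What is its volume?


PV = nRT  (R = 0.08206 L·atm/(mol·K))
V = nRT/P = 7.0×0.08206×442/5.6
= 45.338 L

45.338 L


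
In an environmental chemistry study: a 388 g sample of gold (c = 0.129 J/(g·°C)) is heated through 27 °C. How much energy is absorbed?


q = mcΔT = 388 × 0.129 × 27
= 1351.40 J

1351.40 J


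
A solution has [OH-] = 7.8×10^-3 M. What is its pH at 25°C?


pOH = -log10([OH-]) = -log10(7.8×10^-3)
= 3 - log10(7.8) = 2.11
pH = 14 - pOH = 14 - 2.11 = 11.89

11.89


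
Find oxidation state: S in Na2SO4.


2(+1) + x + 4(-2) = 0, so x = +6
Oxidation number: +6

+6


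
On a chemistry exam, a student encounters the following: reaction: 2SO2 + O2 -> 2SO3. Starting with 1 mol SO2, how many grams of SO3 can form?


Mole ratio SO3:SO2 = 2:2
n(SO3) = 1 × 2/2 = 1.000 mol
mass = 1.000 × 80.07 = 80.07 g

80.07 g


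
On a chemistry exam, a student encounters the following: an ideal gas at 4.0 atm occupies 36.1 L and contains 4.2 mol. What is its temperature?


PV = nRT  (R = 0.08206 L·atm/(mol·K))
T = PV/(nR) = 4.0×36.1/(4.2×0.08206)
= 144.40/0.344652
= 418.97 K

418.97 K


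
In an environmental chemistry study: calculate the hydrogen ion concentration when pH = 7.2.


[H+] = 10^(-pH) = 10^(-7.2)
= 6.31×10^-8 M

6.31×10^-8 M


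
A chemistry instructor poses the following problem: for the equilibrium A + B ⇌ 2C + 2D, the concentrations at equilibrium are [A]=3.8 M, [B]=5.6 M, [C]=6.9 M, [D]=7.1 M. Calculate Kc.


Kc = [C]^2[D]^2/([A][B])
= (6.9^2 × 7.1^2)/(3.8^1 × 5.6^1)
= 2400.0201/21.28
= 112.8

112.8


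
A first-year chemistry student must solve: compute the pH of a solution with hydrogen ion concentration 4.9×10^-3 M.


pH = -log10([H+]) = -log10(4.9×10^-3)
= 3 - log10(4.9)
= 3 - 0.69
= 2.31

2.31


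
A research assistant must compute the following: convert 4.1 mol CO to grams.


M(CO) = 28.01 g/mol
mass = n × M = 4.1 × 28.01 = 114.84 g

114.84 g


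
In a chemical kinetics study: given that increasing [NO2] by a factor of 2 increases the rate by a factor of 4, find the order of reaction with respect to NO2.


rate ∝ [NO2]^n
2^n = 4 → n = 2
Order in NO2: 2

2


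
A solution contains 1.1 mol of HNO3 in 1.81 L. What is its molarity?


M = n/V = 1.1/1.81 = 0.608 mol/L

0.608 M


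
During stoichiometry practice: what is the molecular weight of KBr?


M(KBr) = 1×39.1 + 1×79.9
= 39.1 + 79.9
= 119.0 g/mol

119.0 g/mol


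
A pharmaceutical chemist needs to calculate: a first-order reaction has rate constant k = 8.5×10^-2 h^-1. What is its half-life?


t½ = ln2/k = 0.693147/(8.5×10^-2 h^-1)
= 8.155 h

8.155 h


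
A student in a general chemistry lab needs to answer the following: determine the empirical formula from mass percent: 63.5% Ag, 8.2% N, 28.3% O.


Assume 100 g sample. Moles of each element:
  Ag: 63.5/107.87 = 0.589 mol
  N: 8.2/14.01 = 0.585 mol
  O: 28.3/16.0 = 1.769 mol
Divide by smallest (0.585):
  Ag: 0.589/0.585 = 1.01
  N: 0.585/0.585 = 1.0
  O: 1.769/0.585 = 3.02
Empirical formula: AgNO3

AgNO3


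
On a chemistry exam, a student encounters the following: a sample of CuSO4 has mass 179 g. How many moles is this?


M(CuSO4) = 159.62 g/mol
n = mass/M = 179/159.62 = 1.1214 mol

1.1214 mol


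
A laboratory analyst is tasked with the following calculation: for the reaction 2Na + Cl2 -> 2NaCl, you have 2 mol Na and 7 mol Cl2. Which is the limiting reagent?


Mole ratio available / coefficient:
  Na: 2/2 = 1.000
  Cl2: 7/1 = 7.000
Smaller ratio is limiting.

Na


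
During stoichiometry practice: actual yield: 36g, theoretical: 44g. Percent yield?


% yield = actual/theoretical × 100
= 36/44 × 100
= 81.82%

81.82%


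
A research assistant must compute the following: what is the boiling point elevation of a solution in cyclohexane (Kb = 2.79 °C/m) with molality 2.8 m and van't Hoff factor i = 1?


ΔTb = Kb × m × i
= 2.79 × 2.8 × 1
= 7.812 °C

7.812 °C


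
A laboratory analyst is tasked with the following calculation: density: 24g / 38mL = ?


ρ = mass/volume
= 24/38
= 0.632 g/mL

0.632 g/mL


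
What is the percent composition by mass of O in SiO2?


M(SiO2) = 1×28.09 + 2×16.0 = 60.09 g/mol
Mass of O = 2 × 16.0 = 32.00 g/mol
% O = 32.00/60.09 × 100 = 53.25%

53.25%


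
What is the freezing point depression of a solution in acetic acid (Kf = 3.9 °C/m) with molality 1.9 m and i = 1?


ΔTf = Kf × m × i
= 3.9 × 1.9 × 1
= 7.41 °C

7.41 °C


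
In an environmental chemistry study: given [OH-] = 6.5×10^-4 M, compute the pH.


pOH = -log10([OH-]) = -log10(6.5×10^-4)
= 4 - log10(6.5) = 3.19
pH = 14 - pOH = 14 - 3.19 = 10.81

10.81


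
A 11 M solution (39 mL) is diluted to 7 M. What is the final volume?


C1V1 = C2V2
11 × 39 = 7 × V2
V2 = 429/7 = 61.29 mL

61.29 mL


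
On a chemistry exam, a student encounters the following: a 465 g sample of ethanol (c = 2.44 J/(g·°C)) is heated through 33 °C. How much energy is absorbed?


q = mcΔT = 465 × 2.44 × 33
= 37441.80 J

37441.80 J


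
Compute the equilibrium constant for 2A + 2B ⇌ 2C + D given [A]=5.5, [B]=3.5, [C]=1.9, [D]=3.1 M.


Kc = [C]^2[D]/([A]^2[B]^2)
= (1.9^2 × 3.1^1)/(5.5^2 × 3.5^2)
= 11.191/370.5625
= 0.03020

0.03020


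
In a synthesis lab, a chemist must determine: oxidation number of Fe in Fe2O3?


2x + 3(-2) = 0, so x = +3
Oxidation number: +3

+3


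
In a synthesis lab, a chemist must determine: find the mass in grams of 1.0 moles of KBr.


M(KBr) = 119.0 g/mol
mass = n × M = 1.0 × 119.0 = 119.00 g

119.00 g


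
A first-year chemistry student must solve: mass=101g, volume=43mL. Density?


ρ = mass/volume
= 101/43
= 2.349 g/mL

2.349 g/mL


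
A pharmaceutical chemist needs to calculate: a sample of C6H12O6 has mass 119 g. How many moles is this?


M(C6H12O6) = 180.16 g/mol
n = mass/M = 119/180.16 = 0.6605 mol

0.6605 mol


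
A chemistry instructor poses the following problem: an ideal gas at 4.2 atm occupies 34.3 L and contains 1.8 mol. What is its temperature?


PV = nRT  (R = 0.08206 L·atm/(mol·K))
T = PV/(nR) = 4.2×34.3/(1.8×0.08206)
= 144.06/0.147708
= 975.30 K

975.30 K


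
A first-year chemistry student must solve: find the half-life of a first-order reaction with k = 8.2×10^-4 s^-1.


t½ = ln2/k = 0.693147/(8.2×10^-4 s^-1)
= 845.3 s

845.3 s


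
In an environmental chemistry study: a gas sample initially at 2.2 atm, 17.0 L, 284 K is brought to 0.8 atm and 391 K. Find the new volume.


P1V1/T1 = P2V2/T2
V2 = P1V1T2/(T1P2)
= 2.2×17.0×391/(284×0.8)
= 64.364 L

64.364 L


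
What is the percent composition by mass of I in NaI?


M(NaI) = 1×22.99 + 1×126.9 = 149.89 g/mol
Mass of I = 1 × 126.9 = 126.90 g/mol
% I = 126.90/149.89 × 100 = 84.66%

84.66%


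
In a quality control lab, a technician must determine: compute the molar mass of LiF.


M(LiF) = 1×6.94 + 1×19.0
= 6.94 + 19.0
= 25.94 g/mol

25.94 g/mol


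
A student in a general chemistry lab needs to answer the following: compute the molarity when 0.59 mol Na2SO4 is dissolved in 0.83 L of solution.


M = n/V = 0.59/0.83 = 0.711 mol/L

0.711 M


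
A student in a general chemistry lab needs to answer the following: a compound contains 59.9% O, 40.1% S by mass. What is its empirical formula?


Assume 100 g sample. Moles of each element:
  O: 59.9/16.0 = 3.744 mol
  S: 40.1/32.07 = 1.25 mol
Divide by smallest (1.25):
  O: 3.744/1.25 = 3.0
  S: 1.25/1.25 = 1.0
Empirical formula: SO3

SO3


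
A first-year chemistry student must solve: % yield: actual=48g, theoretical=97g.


% yield = actual/theoretical × 100
= 48/97 × 100
= 49.48%

49.48%


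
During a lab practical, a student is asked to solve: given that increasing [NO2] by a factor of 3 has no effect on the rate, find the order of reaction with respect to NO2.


rate ∝ [NO2]^n
rate ∝ [NO2]^0
Order in NO2: 0

0


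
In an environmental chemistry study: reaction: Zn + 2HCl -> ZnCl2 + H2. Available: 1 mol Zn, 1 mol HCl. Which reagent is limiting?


Mole ratio available / coefficient:
  Zn: 1/1 = 1.000
  HCl: 1/2 = 0.500
Smaller ratio is limiting.

HCl


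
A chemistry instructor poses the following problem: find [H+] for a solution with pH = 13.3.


[H+] = 10^(-pH) = 10^(-13.3)
= 5.01×10^-14 M

5.01×10^-14 M


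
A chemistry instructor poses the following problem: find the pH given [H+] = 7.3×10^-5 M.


pH = -log10([H+]) = -log10(7.3×10^-5)
= 5 - log10(7.3)
= 5 - 0.86
= 4.14

4.14


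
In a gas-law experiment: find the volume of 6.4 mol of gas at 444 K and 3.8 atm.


PV = nRT  (R = 0.08206 L·atm/(mol·K))
V = nRT/P = 6.4×0.08206×444/3.8
= 61.364 L

61.364 L


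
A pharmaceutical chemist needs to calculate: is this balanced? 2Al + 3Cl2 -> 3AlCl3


Equation: 2Al + 3Cl2 -> 3AlCl3
Check atoms: Al: 2≠3, Cl: 6≠9
Not balanced

No, not balanced


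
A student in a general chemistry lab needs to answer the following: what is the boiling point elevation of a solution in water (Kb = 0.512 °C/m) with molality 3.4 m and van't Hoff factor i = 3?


ΔTb = Kb × m × i
= 0.512 × 3.4 × 3
= 5.2224 °C

5.2224 °C


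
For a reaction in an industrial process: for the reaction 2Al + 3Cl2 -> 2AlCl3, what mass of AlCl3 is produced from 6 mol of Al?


Mole ratio AlCl3:Al = 2:2
n(AlCl3) = 6 × 2/2 = 6.000 mol
mass = 6.000 × 133.33 = 799.98 g

799.98 g


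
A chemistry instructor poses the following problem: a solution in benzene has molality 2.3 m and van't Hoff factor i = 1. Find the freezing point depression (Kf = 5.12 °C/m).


ΔTf = Kf × m × i
= 5.12 × 2.3 × 1
= 11.776 °C

11.776 °C


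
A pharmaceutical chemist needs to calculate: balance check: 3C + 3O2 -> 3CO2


Equation: 3C + 3O2 -> 3CO2
Check atoms: C: 3=3, O: 6=6
Balanced

Yes, balanced


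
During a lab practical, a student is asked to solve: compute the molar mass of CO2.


M(CO2) = 1×12.01 + 2×16.0
= 12.01 + 32.0
= 44.01 g/mol

44.01 g/mol


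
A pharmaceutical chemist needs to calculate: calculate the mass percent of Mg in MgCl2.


M(MgCl2) = 1×24.31 + 2×35.45 = 95.21 g/mol
Mass of Mg = 1 × 24.31 = 24.31 g/mol
% Mg = 24.31/95.21 × 100 = 25.53%

25.53%


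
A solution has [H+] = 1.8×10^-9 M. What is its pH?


pH = -log10([H+]) = -log10(1.8×10^-9)
= 9 - log10(1.8)
= 9 - 0.26
= 8.74

8.74


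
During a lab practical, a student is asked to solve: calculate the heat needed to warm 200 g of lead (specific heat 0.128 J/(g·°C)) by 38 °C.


q = mcΔT = 200 × 0.128 × 38
= 972.80 J

972.80 J


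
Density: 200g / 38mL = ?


ρ = mass/volume
= 200/38
= 5.263 g/mL

5.263 g/mL


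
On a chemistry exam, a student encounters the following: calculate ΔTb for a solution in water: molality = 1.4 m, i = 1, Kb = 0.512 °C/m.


ΔTb = Kb × m × i
= 0.512 × 1.4 × 1
= 0.7168 °C

0.7168 °C


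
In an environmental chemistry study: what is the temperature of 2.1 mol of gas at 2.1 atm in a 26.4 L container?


PV = nRT  (R = 0.08206 L·atm/(mol·K))
T = PV/(nR) = 2.1×26.4/(2.1×0.08206)
= 55.44/0.172326
= 321.72 K

321.72 K


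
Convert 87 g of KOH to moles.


M(KOH) = 56.11 g/mol
n = mass/M = 87/56.11 = 1.5505 mol

1.5505 mol


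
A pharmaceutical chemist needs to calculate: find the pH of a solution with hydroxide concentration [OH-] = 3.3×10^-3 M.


pOH = -log10([OH-]) = -log10(3.3×10^-3)
= 3 - log10(3.3) = 2.48
pH = 14 - pOH = 14 - 2.48 = 11.52

11.52


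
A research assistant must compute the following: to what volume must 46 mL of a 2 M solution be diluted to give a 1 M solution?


C1V1 = C2V2
2 × 46 = 1 × V2
V2 = 92/1 = 92.0 mL

92.0 mL


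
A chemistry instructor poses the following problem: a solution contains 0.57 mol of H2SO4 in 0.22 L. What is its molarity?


M = n/V = 0.57/0.22 = 2.591 mol/L

2.591 M


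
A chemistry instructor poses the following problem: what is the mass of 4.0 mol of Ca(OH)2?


M(Ca(OH)2) = 74.1 g/mol
mass = n × M = 4.0 × 74.1 = 296.40 g

296.40 g


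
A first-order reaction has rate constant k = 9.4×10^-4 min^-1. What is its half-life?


t½ = ln2/k = 0.693147/(9.4×10^-4 min^-1)
= 737.4 min

737.4 min


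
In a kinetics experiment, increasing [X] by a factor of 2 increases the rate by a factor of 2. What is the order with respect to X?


rate ∝ [X]^n
2^n = 2 → n = 1
Order in X: 1

1


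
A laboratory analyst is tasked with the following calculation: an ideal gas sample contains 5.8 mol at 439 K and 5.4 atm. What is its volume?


PV = nRT  (R = 0.08206 L·atm/(mol·K))
V = nRT/P = 5.8×0.08206×439/5.4
= 38.693 L

38.693 L


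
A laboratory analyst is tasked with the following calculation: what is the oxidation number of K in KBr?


Group 1 metal: +1
Oxidation number: +1

+1


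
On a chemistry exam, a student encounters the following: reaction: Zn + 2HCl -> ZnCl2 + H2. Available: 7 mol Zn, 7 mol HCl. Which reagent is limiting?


Mole ratio available / coefficient:
  Zn: 7/1 = 7.000
  HCl: 7/2 = 3.500
Smaller ratio is limiting.

HCl


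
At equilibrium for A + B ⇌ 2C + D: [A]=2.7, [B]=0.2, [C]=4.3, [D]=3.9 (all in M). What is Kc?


Kc = [C]^2[D]/([A][B])
= (4.3^2 × 3.9^1)/(2.7^1 × 0.2^1)
= 72.111/0.54
= 133.5

133.5


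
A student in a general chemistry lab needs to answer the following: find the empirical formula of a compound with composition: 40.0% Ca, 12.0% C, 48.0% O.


Assume 100 g sample. Moles of each element:
  Ca: 40.0/40.08 = 0.998 mol
  C: 12.0/12.01 = 0.999 mol
  O: 48.0/16.0 = 3.0 mol
Divide by smallest (0.998):
  Ca: 0.998/0.998 = 1.0
  C: 0.999/0.998 = 1.0
  O: 3.0/0.998 = 3.01
Empirical formula: CaCO3

CaCO3


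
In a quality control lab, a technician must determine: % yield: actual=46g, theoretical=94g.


% yield = actual/theoretical × 100
= 46/94 × 100
= 48.94%

48.94%


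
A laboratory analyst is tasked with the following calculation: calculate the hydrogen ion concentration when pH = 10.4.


[H+] = 10^(-pH) = 10^(-10.4)
= 3.98×10^-11 M

3.98×10^-11 M


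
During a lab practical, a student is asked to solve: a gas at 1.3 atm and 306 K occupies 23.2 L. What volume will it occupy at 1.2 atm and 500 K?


P1V1/T1 = P2V2/T2
V2 = P1V1T2/(T1P2)
= 1.3×23.2×500/(306×1.2)
= 41.068 L

41.068 L


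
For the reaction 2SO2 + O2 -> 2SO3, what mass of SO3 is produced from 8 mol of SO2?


Mole ratio SO3:SO2 = 2:2
n(SO3) = 8 × 2/2 = 8.000 mol
mass = 8.000 × 80.07 = 640.56 g

640.56 g


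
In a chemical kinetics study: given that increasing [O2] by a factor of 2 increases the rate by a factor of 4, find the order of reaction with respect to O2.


rate ∝ [O2]^n
2^n = 4 → n = 2
Order in O2: 2

2


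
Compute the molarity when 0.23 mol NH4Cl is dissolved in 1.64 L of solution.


M = n/V = 0.23/1.64 = 0.140 mol/L

0.140 M


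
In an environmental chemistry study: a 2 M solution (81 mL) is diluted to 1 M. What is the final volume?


C1V1 = C2V2
2 × 81 = 1 × V2
V2 = 162/1 = 162.0 mL

162.0 mL


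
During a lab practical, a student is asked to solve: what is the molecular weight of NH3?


M(NH3) = 1×14.01 + 3×1.008
= 14.01 + 3.02
= 17.03 g/mol

17.03 g/mol


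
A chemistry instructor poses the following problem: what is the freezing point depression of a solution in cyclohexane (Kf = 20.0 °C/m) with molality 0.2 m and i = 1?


ΔTf = Kf × m × i
= 20.0 × 0.2 × 1
= 4.0 °C

4.0 °C


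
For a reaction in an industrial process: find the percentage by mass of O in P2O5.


M(P2O5) = 2×30.97 + 5×16.0 = 141.94 g/mol
Mass of O = 5 × 16.0 = 80.00 g/mol
% O = 80.00/141.94 × 100 = 56.36%

56.36%


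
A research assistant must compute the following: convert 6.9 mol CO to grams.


M(CO) = 28.01 g/mol
mass = n × M = 6.9 × 28.01 = 193.27 g

193.27 g


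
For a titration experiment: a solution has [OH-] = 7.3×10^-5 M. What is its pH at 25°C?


pOH = -log10([OH-]) = -log10(7.3×10^-5)
= 5 - log10(7.3) = 4.14
pH = 14 - pOH = 14 - 4.14 = 9.86

9.86


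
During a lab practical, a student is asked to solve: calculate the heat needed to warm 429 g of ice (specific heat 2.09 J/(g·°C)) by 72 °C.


q = mcΔT = 429 × 2.09 × 72
= 64555.92 J

64555.92 J


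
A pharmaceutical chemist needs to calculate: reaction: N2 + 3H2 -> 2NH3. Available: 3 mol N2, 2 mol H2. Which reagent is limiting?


Mole ratio available / coefficient:
  N2: 3/1 = 3.000
  H2: 2/3 = 0.667
Smaller ratio is limiting.

H2


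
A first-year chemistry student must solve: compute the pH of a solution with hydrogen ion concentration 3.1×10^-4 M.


pH = -log10([H+]) = -log10(3.1×10^-4)
= 4 - log10(3.1)
= 4 - 0.49
= 3.51

3.51


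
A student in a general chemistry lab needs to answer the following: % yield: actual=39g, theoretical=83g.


% yield = actual/theoretical × 100
= 39/83 × 100
= 46.99%

46.99%


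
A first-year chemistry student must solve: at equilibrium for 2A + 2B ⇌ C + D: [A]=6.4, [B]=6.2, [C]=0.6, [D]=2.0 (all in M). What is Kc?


Kc = [C][D]/([A]^2[B]^2)
= (0.6^1 × 2.0^1)/(6.4^2 × 6.2^2)
= 1.2/1574.5024
= 7.621×10^-4

7.621×10^-4


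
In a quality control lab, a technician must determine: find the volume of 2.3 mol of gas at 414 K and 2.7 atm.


PV = nRT  (R = 0.08206 L·atm/(mol·K))
V = nRT/P = 2.3×0.08206×414/2.7
= 28.94 L

28.94 L


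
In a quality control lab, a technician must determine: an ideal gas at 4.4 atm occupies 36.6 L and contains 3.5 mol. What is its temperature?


PV = nRT  (R = 0.08206 L·atm/(mol·K))
T = PV/(nR) = 4.4×36.6/(3.5×0.08206)
= 161.04/0.287210
= 560.70 K

560.70 K


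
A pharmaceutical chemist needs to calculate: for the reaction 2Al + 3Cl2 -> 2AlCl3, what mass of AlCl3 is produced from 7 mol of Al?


Mole ratio AlCl3:Al = 2:2
n(AlCl3) = 7 × 2/2 = 7.000 mol
mass = 7.000 × 133.33 = 933.31 g

933.31 g


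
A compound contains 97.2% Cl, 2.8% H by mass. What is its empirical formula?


Assume 100 g sample. Moles of each element:
  Cl: 97.2/35.45 = 2.742 mol
  H: 2.8/1.008 = 2.778 mol
Divide by smallest (2.742):
  Cl: 2.742/2.742 = 1.0
  H: 2.778/2.742 = 1.01
Empirical formula: HCl

HCl


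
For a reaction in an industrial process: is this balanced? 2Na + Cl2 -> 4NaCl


Equation: 2Na + Cl2 -> 4NaCl
Check atoms: Cl: 2≠4, Na: 2≠4
Not balanced

No, not balanced


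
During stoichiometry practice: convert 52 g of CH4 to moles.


M(CH4) = 16.04 g/mol
n = mass/M = 52/16.04 = 3.2419 mol

3.2419 mol


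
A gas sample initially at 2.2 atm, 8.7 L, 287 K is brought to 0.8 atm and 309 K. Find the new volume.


P1V1/T1 = P2V2/T2
V2 = P1V1T2/(T1P2)
= 2.2×8.7×309/(287×0.8)
= 25.759 L

25.759 L


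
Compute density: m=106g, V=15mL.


ρ = mass/volume
= 106/15
= 7.067 g/mL

7.067 g/mL


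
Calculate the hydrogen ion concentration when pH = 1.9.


[H+] = 10^(-pH) = 10^(-1.9)
= 1.26×10^-2 M

1.26×10^-2 M


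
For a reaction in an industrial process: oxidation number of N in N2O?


2x + (-2) = 0, so x = +1
Oxidation number: +1

+1


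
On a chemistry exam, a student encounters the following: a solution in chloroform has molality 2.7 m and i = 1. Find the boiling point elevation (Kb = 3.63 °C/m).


ΔTb = Kb × m × i
= 3.63 × 2.7 × 1
= 9.801 °C

9.801 °C


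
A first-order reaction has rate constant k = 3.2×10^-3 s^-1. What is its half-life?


t½ = ln2/k = 0.693147/(3.2×10^-3 s^-1)
= 216.6 s

216.6 s


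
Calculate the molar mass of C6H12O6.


M(C6H12O6) = 6×12.01 + 12×1.008 + 6×16.0
= 72.06 + 12.1 + 96.0
= 180.16 g/mol

180.16 g/mol


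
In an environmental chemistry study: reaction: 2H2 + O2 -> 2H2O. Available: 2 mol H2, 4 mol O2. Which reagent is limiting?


Mole ratio available / coefficient:
  H2: 2/2 = 1.000
  O2: 4/1 = 4.000
Smaller ratio is limiting.

H2


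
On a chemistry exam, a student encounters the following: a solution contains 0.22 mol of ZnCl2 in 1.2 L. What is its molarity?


M = n/V = 0.22/1.2 = 0.183 mol/L

0.183 M


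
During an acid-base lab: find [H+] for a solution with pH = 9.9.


[H+] = 10^(-pH) = 10^(-9.9)
= 1.26×10^-10 M

1.26×10^-10 M


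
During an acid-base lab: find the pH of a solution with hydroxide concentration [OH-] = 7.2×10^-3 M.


pOH = -log10([OH-]) = -log10(7.2×10^-3)
= 3 - log10(7.2) = 2.14
pH = 14 - pOH = 14 - 2.14 = 11.86

11.86


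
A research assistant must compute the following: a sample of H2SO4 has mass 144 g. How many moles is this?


M(H2SO4) = 98.09 g/mol
n = mass/M = 144/98.09 = 1.468 mol

1.468 mol


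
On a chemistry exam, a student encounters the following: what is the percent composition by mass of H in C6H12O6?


M(C6H12O6) = 6×12.01 + 12×1.008 + 6×16.0 = 180.156 g/mol
Mass of H = 12 × 1.008 = 12.096 g/mol
% H = 12.096/180.156 × 100 = 6.71%

6.71%


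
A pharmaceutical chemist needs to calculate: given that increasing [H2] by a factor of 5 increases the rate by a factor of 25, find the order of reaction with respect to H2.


rate ∝ [H2]^n
5^n = 25 → n = 2
Order in H2: 2

2


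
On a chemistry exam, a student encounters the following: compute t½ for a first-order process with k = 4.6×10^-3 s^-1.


t½ = ln2/k = 0.693147/(4.6×10^-3 s^-1)
= 150.7 s

150.7 s


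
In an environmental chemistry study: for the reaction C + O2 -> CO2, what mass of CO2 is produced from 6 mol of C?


Mole ratio CO2:C = 1:1
n(CO2) = 6 × 1/1 = 6.000 mol
mass = 6.000 × 44.01 = 264.06 g

264.06 g


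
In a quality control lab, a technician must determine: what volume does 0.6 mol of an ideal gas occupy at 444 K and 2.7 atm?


PV = nRT  (R = 0.08206 L·atm/(mol·K))
V = nRT/P = 0.6×0.08206×444/2.7
= 8.097 L

8.097 L


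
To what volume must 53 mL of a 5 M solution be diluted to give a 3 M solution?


C1V1 = C2V2
5 × 53 = 3 × V2
V2 = 265/3 = 88.33 mL

88.33 mL


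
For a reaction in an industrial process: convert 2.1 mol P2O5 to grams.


M(P2O5) = 141.94 g/mol
mass = n × M = 2.1 × 141.94 = 298.07 g

298.07 g


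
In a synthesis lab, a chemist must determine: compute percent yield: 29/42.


% yield = actual/theoretical × 100
= 29/42 × 100
= 69.05%

69.05%


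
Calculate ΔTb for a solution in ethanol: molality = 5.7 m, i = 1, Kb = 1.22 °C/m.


ΔTb = Kb × m × i
= 1.22 × 5.7 × 1
= 6.954 °C

6.954 °C


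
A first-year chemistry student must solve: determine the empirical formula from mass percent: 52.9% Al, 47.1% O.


Assume 100 g sample. Moles of each element:
  Al: 52.9/26.98 = 1.961 mol
  O: 47.1/16.0 = 2.944 mol
Divide by smallest (1.961):
  Al: 1.961/1.961 = 1.0
  O: 2.944/1.961 = 1.5
Multiply all ratios by 2 to obtain whole numbers.
Empirical formula: Al2O3

Al2O3


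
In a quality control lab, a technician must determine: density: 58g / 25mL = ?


ρ = mass/volume
= 58/25
= 2.32 g/mL

2.32 g/mL


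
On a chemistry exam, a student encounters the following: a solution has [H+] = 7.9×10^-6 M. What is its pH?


pH = -log10([H+]) = -log10(7.9×10^-6)
= 6 - log10(7.9)
= 6 - 0.9
= 5.1

5.1


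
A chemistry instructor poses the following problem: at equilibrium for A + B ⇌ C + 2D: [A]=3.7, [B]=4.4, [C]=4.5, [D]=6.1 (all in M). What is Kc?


Kc = [C][D]^2/([A][B])
= (4.5^1 × 6.1^2)/(3.7^1 × 4.4^1)
= 167.445/16.28
= 10.29

10.29


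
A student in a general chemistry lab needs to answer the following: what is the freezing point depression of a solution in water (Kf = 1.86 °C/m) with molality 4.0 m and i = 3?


ΔTf = Kf × m × i
= 1.86 × 4.0 × 3
= 22.32 °C

22.32 °C


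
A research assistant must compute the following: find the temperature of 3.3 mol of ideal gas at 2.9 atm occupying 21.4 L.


PV = nRT  (R = 0.08206 L·atm/(mol·K))
T = PV/(nR) = 2.9×21.4/(3.3×0.08206)
= 62.06/0.270798
= 229.17 K

229.17 K


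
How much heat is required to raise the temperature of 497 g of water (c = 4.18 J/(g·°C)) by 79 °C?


q = mcΔT = 497 × 4.18 × 79
= 164119.34 J

164119.34 J


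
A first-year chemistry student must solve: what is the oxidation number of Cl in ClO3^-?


x + 3(-2) = -1, so x = +5
Oxidation number: +5

+5


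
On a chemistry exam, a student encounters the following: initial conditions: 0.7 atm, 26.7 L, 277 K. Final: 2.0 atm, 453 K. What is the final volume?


P1V1/T1 = P2V2/T2
V2 = P1V1T2/(T1P2)
= 0.7×26.7×453/(277×2.0)
= 15.283 L

15.283 L


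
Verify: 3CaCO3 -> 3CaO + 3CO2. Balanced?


Equation: 3CaCO3 -> 3CaO + 3CO2
Check atoms: C: 3=3, Ca: 3=3, O: 9=9
Balanced

Yes, balanced


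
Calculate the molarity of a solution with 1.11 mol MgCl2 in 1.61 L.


M = n/V = 1.11/1.61 = 0.689 mol/L

0.689 M


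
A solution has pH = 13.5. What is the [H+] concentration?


[H+] = 10^(-pH) = 10^(-13.5)
= 3.16×10^-14 M

3.16×10^-14 M


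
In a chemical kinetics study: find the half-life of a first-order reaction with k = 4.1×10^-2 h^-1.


t½ = ln2/k = 0.693147/(4.1×10^-2 h^-1)
= 16.91 h

16.91 h


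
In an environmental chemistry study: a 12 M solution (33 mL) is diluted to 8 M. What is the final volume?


C1V1 = C2V2
12 × 33 = 8 × V2
V2 = 396/8 = 49.5 mL

49.5 mL


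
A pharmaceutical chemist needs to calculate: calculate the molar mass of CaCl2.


M(CaCl2) = 1×40.08 + 2×35.45
= 40.08 + 70.9
= 110.98 g/mol

110.98 g/mol


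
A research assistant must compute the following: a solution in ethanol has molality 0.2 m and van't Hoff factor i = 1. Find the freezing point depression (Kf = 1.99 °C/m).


ΔTf = Kf × m × i
= 1.99 × 0.2 × 1
= 0.398 °C

0.398 °C


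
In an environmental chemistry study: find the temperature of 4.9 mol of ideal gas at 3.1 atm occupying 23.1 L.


PV = nRT  (R = 0.08206 L·atm/(mol·K))
T = PV/(nR) = 3.1×23.1/(4.9×0.08206)
= 71.61/0.402094
= 178.09 K

178.09 K


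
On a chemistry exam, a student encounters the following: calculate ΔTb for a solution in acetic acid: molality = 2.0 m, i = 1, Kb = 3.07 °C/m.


ΔTb = Kb × m × i
= 3.07 × 2.0 × 1
= 6.14 °C

6.14 °C


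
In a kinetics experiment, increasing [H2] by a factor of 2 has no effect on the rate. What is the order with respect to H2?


rate ∝ [H2]^n
rate ∝ [H2]^0
Order in H2: 0

0


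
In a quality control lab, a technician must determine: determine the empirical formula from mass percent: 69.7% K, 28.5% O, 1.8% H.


Assume 100 g sample. Moles of each element:
  K: 69.7/39.1 = 1.783 mol
  O: 28.5/16.0 = 1.781 mol
  H: 1.8/1.008 = 1.786 mol
Divide by smallest (1.781):
  K: 1.783/1.781 = 1.0
  O: 1.781/1.781 = 1.0
  H: 1.786/1.781 = 1.0
Empirical formula: KOH

KOH


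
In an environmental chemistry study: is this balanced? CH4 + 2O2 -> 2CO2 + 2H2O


Equation: CH4 + 2O2 -> 2CO2 + 2H2O
Check atoms: C: 1≠2, H: 4=4, O: 4≠6
Not balanced

No, not balanced


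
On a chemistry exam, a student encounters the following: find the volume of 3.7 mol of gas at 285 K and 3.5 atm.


PV = nRT  (R = 0.08206 L·atm/(mol·K))
V = nRT/P = 3.7×0.08206×285/3.5
= 24.724 L

24.724 L


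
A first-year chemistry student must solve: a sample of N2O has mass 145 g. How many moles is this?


M(N2O) = 44.02 g/mol
n = mass/M = 145/44.02 = 3.294 mol

3.294 mol


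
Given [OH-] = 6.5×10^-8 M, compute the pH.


pOH = -log10([OH-]) = -log10(6.5×10^-8)
= 8 - log10(6.5) = 7.19
pH = 14 - pOH = 14 - 7.19 = 6.81

6.81


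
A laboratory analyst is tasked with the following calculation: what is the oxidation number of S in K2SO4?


2(+1) + x + 4(-2) = 0, so x = +6
Oxidation number: +6

+6


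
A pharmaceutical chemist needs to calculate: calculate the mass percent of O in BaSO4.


M(BaSO4) = 1×137.33 + 1×32.07 + 4×16.0 = 233.40 g/mol
Mass of O = 4 × 16.0 = 64.00 g/mol
% O = 64.00/233.40 × 100 = 27.42%

27.42%


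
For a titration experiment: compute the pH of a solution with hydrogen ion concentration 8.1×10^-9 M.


pH = -log10([H+]) = -log10(8.1×10^-9)
= 9 - log10(8.1)
= 9 - 0.91
= 8.09

8.09


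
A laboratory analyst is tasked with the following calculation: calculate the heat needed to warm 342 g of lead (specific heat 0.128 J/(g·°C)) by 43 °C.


q = mcΔT = 342 × 0.128 × 43
= 1882.37 J

1882.37 J


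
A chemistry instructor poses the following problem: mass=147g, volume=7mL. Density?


ρ = mass/volume
= 147/7
= 21.0 g/mL

21.0 g/mL


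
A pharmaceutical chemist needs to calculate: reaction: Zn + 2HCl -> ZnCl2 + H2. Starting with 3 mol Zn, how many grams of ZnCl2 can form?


Mole ratio ZnCl2:Zn = 1:1
n(ZnCl2) = 3 × 1/1 = 3.000 mol
mass = 3.000 × 136.28 = 408.84 g

408.84 g


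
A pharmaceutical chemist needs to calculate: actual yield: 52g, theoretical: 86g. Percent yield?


% yield = actual/theoretical × 100
= 52/86 × 100
= 60.47%

60.47%


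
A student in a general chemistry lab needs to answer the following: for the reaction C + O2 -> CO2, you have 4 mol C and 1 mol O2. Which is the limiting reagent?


Mole ratio available / coefficient:
  C: 4/1 = 4.000
  O2: 1/1 = 1.000
Smaller ratio is limiting.

O2


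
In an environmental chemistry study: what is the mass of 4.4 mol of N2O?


M(N2O) = 44.02 g/mol
mass = n × M = 4.4 × 44.02 = 193.69 g

193.69 g


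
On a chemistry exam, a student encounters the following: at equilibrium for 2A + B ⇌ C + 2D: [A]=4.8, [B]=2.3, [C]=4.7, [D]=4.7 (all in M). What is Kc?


Kc = [C][D]^2/([A]^2[B])
= (4.7^1 × 4.7^2)/(4.8^2 × 2.3^1)
= 103.823/52.992
= 1.959

1.959


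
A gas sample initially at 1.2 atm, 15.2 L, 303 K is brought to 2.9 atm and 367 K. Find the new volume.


P1V1/T1 = P2V2/T2
V2 = P1V1T2/(T1P2)
= 1.2×15.2×367/(303×2.9)
= 7.618 L

7.618 L


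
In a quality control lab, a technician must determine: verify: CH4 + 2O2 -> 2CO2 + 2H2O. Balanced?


Equation: CH4 + 2O2 -> 2CO2 + 2H2O
Check atoms: C: 1≠2, H: 4=4, O: 4≠6
Not balanced

No, not balanced


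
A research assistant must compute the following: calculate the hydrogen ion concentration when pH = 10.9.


[H+] = 10^(-pH) = 10^(-10.9)
= 1.26×10^-11 M

1.26×10^-11 M


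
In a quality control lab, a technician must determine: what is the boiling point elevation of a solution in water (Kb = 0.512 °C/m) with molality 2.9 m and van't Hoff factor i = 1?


ΔTb = Kb × m × i
= 0.512 × 2.9 × 1
= 1.4848 °C

1.4848 °C


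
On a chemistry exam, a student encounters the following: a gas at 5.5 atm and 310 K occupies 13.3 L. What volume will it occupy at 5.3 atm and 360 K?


P1V1/T1 = P2V2/T2
V2 = P1V1T2/(T1P2)
= 5.5×13.3×360/(310×5.3)
= 16.028 L

16.028 L


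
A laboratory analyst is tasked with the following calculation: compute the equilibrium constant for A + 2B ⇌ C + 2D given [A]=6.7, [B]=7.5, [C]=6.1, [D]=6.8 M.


Kc = [C][D]^2/([A][B]^2)
= (6.1^1 × 6.8^2)/(6.7^1 × 7.5^2)
= 282.064/376.875
= 0.7484

0.7484


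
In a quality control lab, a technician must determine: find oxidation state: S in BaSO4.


(+2) + x + 4(-2) = 0, so x = +6
Oxidation number: +6

+6


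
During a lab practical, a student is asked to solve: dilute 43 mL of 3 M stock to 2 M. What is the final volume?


C1V1 = C2V2
3 × 43 = 2 × V2
V2 = 129/2 = 64.5 mL

64.5 mL


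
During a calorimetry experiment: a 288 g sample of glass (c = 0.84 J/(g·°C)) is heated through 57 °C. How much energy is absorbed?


q = mcΔT = 288 × 0.84 × 57
= 13789.44 J

13789.44 J


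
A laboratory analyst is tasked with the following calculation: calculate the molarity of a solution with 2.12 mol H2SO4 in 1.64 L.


M = n/V = 2.12/1.64 = 1.293 mol/L

1.293 M


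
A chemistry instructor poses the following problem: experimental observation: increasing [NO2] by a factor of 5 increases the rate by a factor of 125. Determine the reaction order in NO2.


rate ∝ [NO2]^n
5^n = 125 → n = 3
Order in NO2: 3

3


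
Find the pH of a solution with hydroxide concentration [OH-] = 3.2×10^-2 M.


pOH = -log10([OH-]) = -log10(3.2×10^-2)
= 2 - log10(3.2) = 1.49
pH = 14 - pOH = 14 - 1.49 = 12.51

12.51


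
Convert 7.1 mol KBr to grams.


M(KBr) = 119.0 g/mol
mass = n × M = 7.1 × 119.0 = 844.90 g

844.90 g


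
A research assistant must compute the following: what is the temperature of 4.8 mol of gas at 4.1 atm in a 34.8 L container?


PV = nRT  (R = 0.08206 L·atm/(mol·K))
T = PV/(nR) = 4.1×34.8/(4.8×0.08206)
= 142.68/0.393888
= 362.23 K

362.23 K


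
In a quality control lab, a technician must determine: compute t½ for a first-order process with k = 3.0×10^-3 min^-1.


t½ = ln2/k = 0.693147/(3.0×10^-3 min^-1)
= 231.0 min

231.0 min


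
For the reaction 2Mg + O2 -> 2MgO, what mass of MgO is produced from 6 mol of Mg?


Mole ratio MgO:Mg = 2:2
n(MgO) = 6 × 2/2 = 6.000 mol
mass = 6.000 × 40.31 = 241.86 g

241.86 g


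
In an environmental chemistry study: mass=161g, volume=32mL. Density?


ρ = mass/volume
= 161/32
= 5.031 g/mL

5.031 g/mL


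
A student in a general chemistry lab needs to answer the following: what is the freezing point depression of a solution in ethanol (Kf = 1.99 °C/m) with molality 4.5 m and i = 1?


ΔTf = Kf × m × i
= 1.99 × 4.5 × 1
= 8.955 °C

8.955 °C


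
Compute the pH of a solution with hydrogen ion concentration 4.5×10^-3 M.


pH = -log10([H+]) = -log10(4.5×10^-3)
= 3 - log10(4.5)
= 3 - 0.65
= 2.35

2.35


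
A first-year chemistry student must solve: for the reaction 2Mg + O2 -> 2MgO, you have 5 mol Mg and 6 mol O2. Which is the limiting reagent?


Mole ratio available / coefficient:
  Mg: 5/2 = 2.500
  O2: 6/1 = 6.000
Smaller ratio is limiting.

Mg


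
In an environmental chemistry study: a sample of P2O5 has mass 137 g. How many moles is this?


M(P2O5) = 141.94 g/mol
n = mass/M = 137/141.94 = 0.9652 mol

0.9652 mol


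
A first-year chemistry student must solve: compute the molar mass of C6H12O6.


M(C6H12O6) = 6×12.01 + 12×1.008 + 6×16.0
= 72.06 + 12.1 + 96.0
= 180.16 g/mol

180.16 g/mol


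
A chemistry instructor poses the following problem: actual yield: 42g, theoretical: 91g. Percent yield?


% yield = actual/theoretical × 100
= 42/91 × 100
= 46.15%

46.15%


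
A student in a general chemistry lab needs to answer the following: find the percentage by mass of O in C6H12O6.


M(C6H12O6) = 6×12.01 + 12×1.008 + 6×16.0 = 180.156 g/mol
Mass of O = 6 × 16.0 = 96.00 g/mol
% O = 96.00/180.156 × 100 = 53.29%

53.29%


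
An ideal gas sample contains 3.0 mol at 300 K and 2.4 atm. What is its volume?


PV = nRT  (R = 0.08206 L·atm/(mol·K))
V = nRT/P = 3.0×0.08206×300/2.4
= 30.773 L

30.773 L


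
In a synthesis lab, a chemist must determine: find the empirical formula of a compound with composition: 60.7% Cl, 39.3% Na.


Assume 100 g sample. Moles of each element:
  Cl: 60.7/35.45 = 1.712 mol
  Na: 39.3/22.99 = 1.709 mol
Divide by smallest (1.709):
  Cl: 1.712/1.709 = 1.0
  Na: 1.709/1.709 = 1.0
Empirical formula: NaCl

NaCl


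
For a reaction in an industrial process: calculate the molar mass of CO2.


M(CO2) = 1×12.01 + 2×16.0
= 12.01 + 32.0
= 44.01 g/mol

44.01 g/mol


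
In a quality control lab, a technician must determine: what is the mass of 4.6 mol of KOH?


M(KOH) = 56.11 g/mol
mass = n × M = 4.6 × 56.11 = 258.11 g

258.11 g


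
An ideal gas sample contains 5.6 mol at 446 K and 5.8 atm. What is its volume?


PV = nRT  (R = 0.08206 L·atm/(mol·K))
V = nRT/P = 5.6×0.08206×446/5.8
= 35.337 L

35.337 L


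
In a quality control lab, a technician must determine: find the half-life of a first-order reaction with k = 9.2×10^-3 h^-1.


t½ = ln2/k = 0.693147/(9.2×10^-3 h^-1)
= 75.34 h

75.34 h


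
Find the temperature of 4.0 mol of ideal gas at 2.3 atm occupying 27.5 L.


PV = nRT  (R = 0.08206 L·atm/(mol·K))
T = PV/(nR) = 2.3×27.5/(4.0×0.08206)
= 63.25/0.328240
= 192.69 K

192.69 K


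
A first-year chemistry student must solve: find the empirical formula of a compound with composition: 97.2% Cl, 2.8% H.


Assume 100 g sample. Moles of each element:
  Cl: 97.2/35.45 = 2.742 mol
  H: 2.8/1.008 = 2.778 mol
Divide by smallest (2.742):
  Cl: 2.742/2.742 = 1.0
  H: 2.778/2.742 = 1.01
Empirical formula: HCl

HCl


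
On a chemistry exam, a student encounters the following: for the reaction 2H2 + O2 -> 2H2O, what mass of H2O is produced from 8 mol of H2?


Mole ratio H2O:H2 = 2:2
n(H2O) = 8 × 2/2 = 8.000 mol
mass = 8.000 × 18.02 = 144.16 g

144.16 g


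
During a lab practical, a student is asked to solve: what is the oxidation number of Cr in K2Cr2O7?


2(+1) + 2x + 7(-2) = 0, so x = +6
Oxidation number: +6

+6


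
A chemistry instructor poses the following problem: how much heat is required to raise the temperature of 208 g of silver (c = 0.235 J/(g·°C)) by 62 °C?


q = mcΔT = 208 × 0.235 × 62
= 3030.56 J

3030.56 J


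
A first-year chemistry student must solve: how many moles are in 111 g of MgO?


M(MgO) = 40.31 g/mol
n = mass/M = 111/40.31 = 2.7537 mol

2.7537 mol


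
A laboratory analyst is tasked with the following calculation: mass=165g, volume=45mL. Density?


ρ = mass/volume
= 165/45
= 3.667 g/mL

3.667 g/mL


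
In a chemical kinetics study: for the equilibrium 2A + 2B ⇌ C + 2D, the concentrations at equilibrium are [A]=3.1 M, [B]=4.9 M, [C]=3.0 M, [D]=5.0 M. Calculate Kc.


Kc = [C][D]^2/([A]^2[B]^2)
= (3.0^1 × 5.0^2)/(3.1^2 × 4.9^2)
= 75/230.7361
= 0.3250

0.3250


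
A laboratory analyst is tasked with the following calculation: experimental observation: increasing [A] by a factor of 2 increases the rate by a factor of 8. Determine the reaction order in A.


rate ∝ [A]^n
2^n = 8 → n = 3
Order in A: 3

3


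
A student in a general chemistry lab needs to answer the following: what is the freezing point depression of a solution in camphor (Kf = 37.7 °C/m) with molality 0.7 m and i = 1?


ΔTf = Kf × m × i
= 37.7 × 0.7 × 1
= 26.39 °C

26.39 °C
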